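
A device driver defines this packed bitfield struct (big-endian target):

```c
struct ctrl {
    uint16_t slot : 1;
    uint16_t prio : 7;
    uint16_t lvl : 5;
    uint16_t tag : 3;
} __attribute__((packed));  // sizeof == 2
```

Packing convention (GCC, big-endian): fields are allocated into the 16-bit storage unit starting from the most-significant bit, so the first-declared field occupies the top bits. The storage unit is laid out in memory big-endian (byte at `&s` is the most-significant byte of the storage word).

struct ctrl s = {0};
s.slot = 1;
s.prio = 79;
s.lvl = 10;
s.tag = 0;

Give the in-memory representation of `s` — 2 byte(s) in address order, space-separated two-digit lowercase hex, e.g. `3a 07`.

cf 50

[15+:1] slot=1 & 0x1 = 0x1; word=0x8000
[8+:7] prio=79 & 0x7f = 0x4f; word=0xcf00
[3+:5] lvl=10 & 0x1f = 0xa; word=0xcf50
[0+:3] tag=0 & 0x7 = 0x0; word=0xcf50
word = 0xcf50 → big-endian bytes:
  [0]=0xcf  [1]=0x50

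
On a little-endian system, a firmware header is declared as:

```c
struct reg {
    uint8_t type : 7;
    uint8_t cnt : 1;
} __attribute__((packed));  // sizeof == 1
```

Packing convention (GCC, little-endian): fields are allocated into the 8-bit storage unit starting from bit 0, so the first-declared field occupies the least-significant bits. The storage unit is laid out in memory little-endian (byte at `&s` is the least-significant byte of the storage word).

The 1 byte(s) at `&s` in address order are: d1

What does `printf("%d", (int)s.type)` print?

81

[0]=0xd1 (little-endian) → word 0xd1
type [0+:7] = (word>>0) & 0x7f = 81  ←
cnt [7+:1] = (word>>7) & 0x1 = 1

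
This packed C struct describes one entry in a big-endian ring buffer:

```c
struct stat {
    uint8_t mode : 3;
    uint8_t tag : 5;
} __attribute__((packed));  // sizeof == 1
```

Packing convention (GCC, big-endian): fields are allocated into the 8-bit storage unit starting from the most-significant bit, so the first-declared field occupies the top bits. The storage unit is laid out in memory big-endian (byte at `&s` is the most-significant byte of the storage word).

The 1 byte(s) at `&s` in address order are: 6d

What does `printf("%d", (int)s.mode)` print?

[0]=0x6d (big-endian) → word 0x6d
mode [5+:3] = (word>>5) & 0x7 = 3  ←
tag [0+:5] = (word>>0) & 0x1f = 13

3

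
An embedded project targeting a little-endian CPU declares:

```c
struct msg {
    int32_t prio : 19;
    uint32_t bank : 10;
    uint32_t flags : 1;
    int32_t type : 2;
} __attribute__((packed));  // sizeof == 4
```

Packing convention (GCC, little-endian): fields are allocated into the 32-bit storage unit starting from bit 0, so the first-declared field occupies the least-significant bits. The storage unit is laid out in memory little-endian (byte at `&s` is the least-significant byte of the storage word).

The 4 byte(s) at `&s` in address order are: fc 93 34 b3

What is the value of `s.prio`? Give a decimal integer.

-224260

[0]=0xfc [1]=0x93 [2]=0x34 [3]=0xb3 (little-endian) → word 0xb33493fc
prio:19 @ bit 0 → (0xb33493fc>>0)&0x7ffff = 0x493fc  ←
bank:10 @ bit 19 → (0xb33493fc>>19)&0x3ff = 0x266
flags:1 @ bit 29 → (0xb33493fc>>29)&0x1 = 0x1
type:2 @ bit 30 → (0xb33493fc>>30)&0x3 = 0x2
prio signed 19b, MSB=1: 300028 - 524288 = -224260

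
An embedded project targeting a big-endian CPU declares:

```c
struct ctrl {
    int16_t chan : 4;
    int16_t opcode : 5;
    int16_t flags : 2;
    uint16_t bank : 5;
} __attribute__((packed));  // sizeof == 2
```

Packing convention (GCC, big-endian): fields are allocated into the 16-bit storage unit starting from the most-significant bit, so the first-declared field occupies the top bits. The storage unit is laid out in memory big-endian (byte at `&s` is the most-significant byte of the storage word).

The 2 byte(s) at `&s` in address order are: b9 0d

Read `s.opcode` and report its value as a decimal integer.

[0]=0xb9 [1]=0x0d (big-endian) → word 0xb90d
chan:4 @ bit 12 → (0xb90d>>12)&0xf = 0xb
opcode:5 @ bit 7 → (0xb90d>>7)&0x1f = 0x12  ←
flags:2 @ bit 5 → (0xb90d>>5)&0x3 = 0x0
bank:5 @ bit 0 → (0xb90d>>0)&0x1f = 0xd
opcode signed 5b, MSB=1: 18 - 32 = -14

-14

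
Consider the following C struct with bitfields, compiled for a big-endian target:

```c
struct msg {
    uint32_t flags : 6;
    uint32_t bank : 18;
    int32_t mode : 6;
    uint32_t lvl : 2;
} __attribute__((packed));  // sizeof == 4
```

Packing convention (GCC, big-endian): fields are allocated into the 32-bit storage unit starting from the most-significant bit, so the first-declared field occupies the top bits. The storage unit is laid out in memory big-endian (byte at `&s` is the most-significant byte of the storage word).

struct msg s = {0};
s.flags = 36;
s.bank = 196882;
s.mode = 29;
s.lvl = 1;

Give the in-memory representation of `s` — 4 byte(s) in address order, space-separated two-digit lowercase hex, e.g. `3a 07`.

93 01 12 75

flags (6b) val=36 bits=0x24 at bit 26: 0x90000000
bank (18b) val=196882 bits=0x30112 at bit 8: 0x93011200
mode (6b) val=29 bits=0x1d at bit 2: 0x93011274
lvl (2b) val=1 bits=0x1 at bit 0: 0x93011275
word = 0x93011275 → big-endian bytes:
  [0]=0x93  [1]=0x01  [2]=0x12  [3]=0x75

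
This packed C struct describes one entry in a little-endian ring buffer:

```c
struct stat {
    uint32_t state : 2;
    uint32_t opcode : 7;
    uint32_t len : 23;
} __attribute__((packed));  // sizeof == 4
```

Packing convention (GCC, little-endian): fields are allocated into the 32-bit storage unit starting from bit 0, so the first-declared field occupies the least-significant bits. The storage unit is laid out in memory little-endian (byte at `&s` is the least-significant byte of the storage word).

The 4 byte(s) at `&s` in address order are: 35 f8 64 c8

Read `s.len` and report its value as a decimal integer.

[0]=0x35 [1]=0xf8 [2]=0x64 [3]=0xc8 (little-endian) → word 0xc864f835
state:2 @ bit 0 → (0xc864f835>>0)&0x3 = 0x1
opcode:7 @ bit 2 → (0xc864f835>>2)&0x7f = 0xd
len:23 @ bit 9 → (0xc864f835>>9)&0x7fffff = 0x64327c  ←

6566524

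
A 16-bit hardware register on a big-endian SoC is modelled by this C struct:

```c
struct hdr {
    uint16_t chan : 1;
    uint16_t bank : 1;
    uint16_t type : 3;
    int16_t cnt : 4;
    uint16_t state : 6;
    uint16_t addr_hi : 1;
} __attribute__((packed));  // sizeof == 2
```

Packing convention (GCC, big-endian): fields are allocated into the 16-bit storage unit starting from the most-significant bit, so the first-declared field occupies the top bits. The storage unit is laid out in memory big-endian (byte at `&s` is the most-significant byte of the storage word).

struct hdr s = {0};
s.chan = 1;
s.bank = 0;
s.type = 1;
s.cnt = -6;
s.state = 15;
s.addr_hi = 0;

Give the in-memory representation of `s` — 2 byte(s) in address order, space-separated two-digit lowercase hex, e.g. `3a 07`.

[15+:1] chan=1 & 0x1 = 0x1; word=0x8000
[14+:1] bank=0 & 0x1 = 0x0; word=0x8000
[11+:3] type=1 & 0x7 = 0x1; word=0x8800
[7+:4] cnt=-6 & 0xf = 0xa; word=0x8d00
[1+:6] state=15 & 0x3f = 0xf; word=0x8d1e
[0+:1] addr_hi=0 & 0x1 = 0x0; word=0x8d1e
word = 0x8d1e → big-endian bytes:
  [0]=0x8d  [1]=0x1e

8d 1e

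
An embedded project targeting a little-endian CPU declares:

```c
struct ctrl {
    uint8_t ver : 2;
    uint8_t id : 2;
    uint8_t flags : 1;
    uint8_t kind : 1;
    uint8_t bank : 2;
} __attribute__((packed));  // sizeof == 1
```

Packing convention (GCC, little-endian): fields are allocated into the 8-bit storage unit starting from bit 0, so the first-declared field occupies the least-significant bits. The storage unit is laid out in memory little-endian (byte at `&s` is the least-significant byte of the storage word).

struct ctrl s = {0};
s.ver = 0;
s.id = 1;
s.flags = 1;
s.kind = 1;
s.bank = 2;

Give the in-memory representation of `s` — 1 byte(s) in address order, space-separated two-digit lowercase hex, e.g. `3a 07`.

b4

ver:2 = 0 → 0x0 << 0 → word 0x00
id:2 = 1 → 0x1 << 2 → word 0x04
flags:1 = 1 → 0x1 << 4 → word 0x14
kind:1 = 1 → 0x1 << 5 → word 0x34
bank:2 = 2 → 0x2 << 6 → word 0xb4
word = 0xb4 → little-endian bytes:
  [0]=0xb4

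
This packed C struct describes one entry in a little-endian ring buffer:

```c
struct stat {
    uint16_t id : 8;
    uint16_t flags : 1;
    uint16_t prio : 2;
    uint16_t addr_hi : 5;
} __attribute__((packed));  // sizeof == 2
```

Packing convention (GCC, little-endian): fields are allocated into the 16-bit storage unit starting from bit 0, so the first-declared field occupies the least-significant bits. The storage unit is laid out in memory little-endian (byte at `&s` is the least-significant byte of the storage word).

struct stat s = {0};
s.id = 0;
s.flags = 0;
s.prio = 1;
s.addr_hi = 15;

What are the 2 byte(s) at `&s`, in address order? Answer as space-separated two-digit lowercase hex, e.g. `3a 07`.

[0+:8] id=0 & 0xff = 0x0; word=0x0000
[8+:1] flags=0 & 0x1 = 0x0; word=0x0000
[9+:2] prio=1 & 0x3 = 0x1; word=0x0200
[11+:5] addr_hi=15 & 0x1f = 0xf; word=0x7a00
word = 0x7a00 → little-endian bytes:
  [0]=0x00  [1]=0x7a

00 7a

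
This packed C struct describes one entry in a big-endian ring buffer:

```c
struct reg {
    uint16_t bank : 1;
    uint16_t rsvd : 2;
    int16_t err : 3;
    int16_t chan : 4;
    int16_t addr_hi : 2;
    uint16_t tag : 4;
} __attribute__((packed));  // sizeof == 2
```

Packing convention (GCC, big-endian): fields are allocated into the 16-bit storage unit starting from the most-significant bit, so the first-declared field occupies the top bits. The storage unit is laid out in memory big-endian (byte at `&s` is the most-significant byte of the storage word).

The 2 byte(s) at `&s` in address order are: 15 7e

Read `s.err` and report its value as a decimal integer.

[0]=0x15 [1]=0x7e (big-endian) → word 0x157e
bank:1 @ bit 15 → (0x157e>>15)&0x1 = 0x0
rsvd:2 @ bit 13 → (0x157e>>13)&0x3 = 0x0
err:3 @ bit 10 → (0x157e>>10)&0x7 = 0x5  ←
chan:4 @ bit 6 → (0x157e>>6)&0xf = 0x5
addr_hi:2 @ bit 4 → (0x157e>>4)&0x3 = 0x3
tag:4 @ bit 0 → (0x157e>>0)&0xf = 0xe
err signed 3b, MSB=1: 5 - 8 = -3

-3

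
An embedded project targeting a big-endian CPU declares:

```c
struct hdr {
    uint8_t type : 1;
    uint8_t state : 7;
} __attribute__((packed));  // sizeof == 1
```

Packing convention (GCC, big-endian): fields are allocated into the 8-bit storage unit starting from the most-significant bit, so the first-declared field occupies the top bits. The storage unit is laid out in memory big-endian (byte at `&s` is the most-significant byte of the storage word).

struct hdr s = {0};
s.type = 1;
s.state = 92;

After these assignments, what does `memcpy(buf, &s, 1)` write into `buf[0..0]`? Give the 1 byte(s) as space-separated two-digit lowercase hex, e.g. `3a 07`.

type (1b) val=1 bits=0x1 at bit 7: 0x80
state (7b) val=92 bits=0x5c at bit 0: 0xdc
word = 0xdc → big-endian bytes:
  [0]=0xdc

dc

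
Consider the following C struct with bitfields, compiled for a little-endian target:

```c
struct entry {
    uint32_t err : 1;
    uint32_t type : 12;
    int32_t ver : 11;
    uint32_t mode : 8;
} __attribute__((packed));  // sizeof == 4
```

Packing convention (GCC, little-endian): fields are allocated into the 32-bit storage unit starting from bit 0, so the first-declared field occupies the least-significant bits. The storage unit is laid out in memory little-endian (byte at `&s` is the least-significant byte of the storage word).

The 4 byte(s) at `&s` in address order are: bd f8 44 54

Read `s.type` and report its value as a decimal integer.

3166

[0]=0xbd [1]=0xf8 [2]=0x44 [3]=0x54 (little-endian) → word 0x5444f8bd
err [0+:1] = (word>>0) & 0x1 = 1
type [1+:12] = (word>>1) & 0xfff = 3166  ←
ver [13+:11] = (word>>13) & 0x7ff = 551
mode [24+:8] = (word>>24) & 0xff = 84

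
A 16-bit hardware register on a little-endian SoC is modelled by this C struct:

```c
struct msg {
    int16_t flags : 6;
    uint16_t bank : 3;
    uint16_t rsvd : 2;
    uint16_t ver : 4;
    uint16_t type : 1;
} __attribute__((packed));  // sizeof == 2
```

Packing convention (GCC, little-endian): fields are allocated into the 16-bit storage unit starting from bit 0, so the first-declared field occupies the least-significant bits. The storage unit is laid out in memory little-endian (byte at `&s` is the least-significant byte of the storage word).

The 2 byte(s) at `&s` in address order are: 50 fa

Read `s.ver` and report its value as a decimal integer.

[0]=0x50 [1]=0xfa (little-endian) → word 0xfa50
flags [0+:6] = (word>>0) & 0x3f = 16
bank [6+:3] = (word>>6) & 0x7 = 1
rsvd [9+:2] = (word>>9) & 0x3 = 1
ver [11+:4] = (word>>11) & 0xf = 15  ←
type [15+:1] = (word>>15) & 0x1 = 1

15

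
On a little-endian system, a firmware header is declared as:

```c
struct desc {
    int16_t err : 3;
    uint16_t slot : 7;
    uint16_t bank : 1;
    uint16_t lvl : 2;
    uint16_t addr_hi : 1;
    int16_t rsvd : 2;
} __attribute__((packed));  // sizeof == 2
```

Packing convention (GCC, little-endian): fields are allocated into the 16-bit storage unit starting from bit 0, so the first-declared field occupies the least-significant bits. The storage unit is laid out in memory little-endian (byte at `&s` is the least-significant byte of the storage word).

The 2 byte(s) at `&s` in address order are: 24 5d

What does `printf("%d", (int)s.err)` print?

-4

[0]=0x24 [1]=0x5d (little-endian) → word 0x5d24
err:3 @ bit 0 → (0x5d24>>0)&0x7 = 0x4  ←
slot:7 @ bit 3 → (0x5d24>>3)&0x7f = 0x24
bank:1 @ bit 10 → (0x5d24>>10)&0x1 = 0x1
lvl:2 @ bit 11 → (0x5d24>>11)&0x3 = 0x3
addr_hi:1 @ bit 13 → (0x5d24>>13)&0x1 = 0x0
rsvd:2 @ bit 14 → (0x5d24>>14)&0x3 = 0x1
err signed 3b, MSB=1: 4 - 8 = -4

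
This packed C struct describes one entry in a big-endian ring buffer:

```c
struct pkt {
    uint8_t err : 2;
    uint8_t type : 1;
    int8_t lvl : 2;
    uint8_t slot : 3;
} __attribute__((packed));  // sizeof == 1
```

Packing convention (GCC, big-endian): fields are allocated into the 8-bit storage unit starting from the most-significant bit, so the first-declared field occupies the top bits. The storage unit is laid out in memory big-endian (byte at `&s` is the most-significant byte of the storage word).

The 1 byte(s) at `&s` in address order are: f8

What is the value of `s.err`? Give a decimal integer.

3

[0]=0xf8 (big-endian) → word 0xf8
err:2 @ bit 6 → (0xf8>>6)&0x3 = 0x3  ←
type:1 @ bit 5 → (0xf8>>5)&0x1 = 0x1
lvl:2 @ bit 3 → (0xf8>>3)&0x3 = 0x3
slot:3 @ bit 0 → (0xf8>>0)&0x7 = 0x0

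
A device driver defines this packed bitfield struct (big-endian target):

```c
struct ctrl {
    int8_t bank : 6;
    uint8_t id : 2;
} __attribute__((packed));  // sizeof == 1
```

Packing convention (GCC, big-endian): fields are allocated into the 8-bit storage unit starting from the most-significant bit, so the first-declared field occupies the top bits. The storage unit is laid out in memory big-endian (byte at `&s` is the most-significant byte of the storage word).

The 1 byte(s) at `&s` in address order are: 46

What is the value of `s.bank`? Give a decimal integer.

[0]=0x46 (big-endian) → word 0x46
bank [2+:6] = (word>>2) & 0x3f = 17  ←
id [0+:2] = (word>>0) & 0x3 = 2
bank signed 6b, MSB=0: value = 17

17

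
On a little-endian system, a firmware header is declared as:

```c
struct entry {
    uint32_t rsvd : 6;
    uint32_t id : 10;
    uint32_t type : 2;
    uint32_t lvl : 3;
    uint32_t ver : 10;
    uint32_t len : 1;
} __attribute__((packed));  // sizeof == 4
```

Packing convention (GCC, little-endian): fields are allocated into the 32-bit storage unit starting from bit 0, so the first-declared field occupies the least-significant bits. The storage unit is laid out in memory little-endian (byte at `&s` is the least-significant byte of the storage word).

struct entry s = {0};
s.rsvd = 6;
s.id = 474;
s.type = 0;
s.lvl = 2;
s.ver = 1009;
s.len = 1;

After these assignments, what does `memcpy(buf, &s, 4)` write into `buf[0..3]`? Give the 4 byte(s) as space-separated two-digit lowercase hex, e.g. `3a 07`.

[0+:6] rsvd=6 & 0x3f = 0x6; word=0x00000006
[6+:10] id=474 & 0x3ff = 0x1da; word=0x00007686
[16+:2] type=0 & 0x3 = 0x0; word=0x00007686
[18+:3] lvl=2 & 0x7 = 0x2; word=0x00087686
[21+:10] ver=1009 & 0x3ff = 0x3f1; word=0x7e287686
[31+:1] len=1 & 0x1 = 0x1; word=0xfe287686
word = 0xfe287686 → little-endian bytes:
  [0]=0x86  [1]=0x76  [2]=0x28  [3]=0xfe

86 76 28 fe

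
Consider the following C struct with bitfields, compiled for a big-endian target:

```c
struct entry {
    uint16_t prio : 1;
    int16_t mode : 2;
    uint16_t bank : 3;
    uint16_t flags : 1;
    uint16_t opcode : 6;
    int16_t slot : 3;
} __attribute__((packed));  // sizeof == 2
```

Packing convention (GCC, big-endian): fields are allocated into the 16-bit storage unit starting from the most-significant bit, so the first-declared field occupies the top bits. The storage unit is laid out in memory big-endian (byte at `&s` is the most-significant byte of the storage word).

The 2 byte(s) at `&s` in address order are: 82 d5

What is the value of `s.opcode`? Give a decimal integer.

[0]=0x82 [1]=0xd5 (big-endian) → word 0x82d5
prio:1 @ bit 15 → (0x82d5>>15)&0x1 = 0x1
mode:2 @ bit 13 → (0x82d5>>13)&0x3 = 0x0
bank:3 @ bit 10 → (0x82d5>>10)&0x7 = 0x0
flags:1 @ bit 9 → (0x82d5>>9)&0x1 = 0x1
opcode:6 @ bit 3 → (0x82d5>>3)&0x3f = 0x1a  ←
slot:3 @ bit 0 → (0x82d5>>0)&0x7 = 0x5

26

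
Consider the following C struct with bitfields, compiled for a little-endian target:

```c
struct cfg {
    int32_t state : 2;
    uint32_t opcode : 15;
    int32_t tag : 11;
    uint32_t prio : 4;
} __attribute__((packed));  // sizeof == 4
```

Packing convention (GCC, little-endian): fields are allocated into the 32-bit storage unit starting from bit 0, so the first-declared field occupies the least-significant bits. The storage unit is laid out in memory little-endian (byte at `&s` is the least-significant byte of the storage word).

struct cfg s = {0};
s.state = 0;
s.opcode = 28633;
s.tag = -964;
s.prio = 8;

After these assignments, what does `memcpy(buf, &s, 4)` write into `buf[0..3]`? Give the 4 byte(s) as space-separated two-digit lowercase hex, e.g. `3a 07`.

state (2b) val=0 bits=0x0 at bit 0: 0x00000000
opcode (15b) val=28633 bits=0x6fd9 at bit 2: 0x0001bf64
tag (11b) val=-964 bits=0x43c at bit 17: 0x0879bf64
prio (4b) val=8 bits=0x8 at bit 28: 0x8879bf64
word = 0x8879bf64 → little-endian bytes:
  [0]=0x64  [1]=0xbf  [2]=0x79  [3]=0x88

64 bf 79 88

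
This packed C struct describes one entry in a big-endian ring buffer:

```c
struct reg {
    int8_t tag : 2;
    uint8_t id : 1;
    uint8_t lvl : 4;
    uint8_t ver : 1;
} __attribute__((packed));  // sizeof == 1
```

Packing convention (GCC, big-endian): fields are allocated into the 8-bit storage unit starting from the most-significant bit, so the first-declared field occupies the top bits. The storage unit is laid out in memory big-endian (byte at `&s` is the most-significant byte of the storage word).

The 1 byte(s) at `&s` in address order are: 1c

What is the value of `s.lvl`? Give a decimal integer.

[0]=0x1c (big-endian) → word 0x1c
tag:2 @ bit 6 → (0x1c>>6)&0x3 = 0x0
id:1 @ bit 5 → (0x1c>>5)&0x1 = 0x0
lvl:4 @ bit 1 → (0x1c>>1)&0xf = 0xe  ←
ver:1 @ bit 0 → (0x1c>>0)&0x1 = 0x0

14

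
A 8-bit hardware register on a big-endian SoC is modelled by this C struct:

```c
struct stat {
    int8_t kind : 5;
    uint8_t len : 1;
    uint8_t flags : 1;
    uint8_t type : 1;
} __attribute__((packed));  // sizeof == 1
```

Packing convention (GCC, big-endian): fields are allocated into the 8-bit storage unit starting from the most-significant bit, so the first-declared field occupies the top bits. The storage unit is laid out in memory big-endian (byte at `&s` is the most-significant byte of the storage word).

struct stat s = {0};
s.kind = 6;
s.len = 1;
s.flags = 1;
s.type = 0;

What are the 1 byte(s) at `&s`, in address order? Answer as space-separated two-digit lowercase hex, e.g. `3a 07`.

36

[3+:5] kind=6 & 0x1f = 0x6; word=0x30
[2+:1] len=1 & 0x1 = 0x1; word=0x34
[1+:1] flags=1 & 0x1 = 0x1; word=0x36
[0+:1] type=0 & 0x1 = 0x0; word=0x36
word = 0x36 → big-endian bytes:
  [0]=0x36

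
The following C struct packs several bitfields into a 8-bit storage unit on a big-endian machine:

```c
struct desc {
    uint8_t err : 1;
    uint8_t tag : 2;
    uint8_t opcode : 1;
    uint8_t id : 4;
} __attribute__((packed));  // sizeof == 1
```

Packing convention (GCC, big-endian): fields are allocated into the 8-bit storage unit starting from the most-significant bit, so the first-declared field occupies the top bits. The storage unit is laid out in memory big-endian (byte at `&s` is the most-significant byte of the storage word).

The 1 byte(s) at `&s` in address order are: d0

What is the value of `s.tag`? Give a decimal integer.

2

[0]=0xd0 (big-endian) → word 0xd0
err [7+:1] = (word>>7) & 0x1 = 1
tag [5+:2] = (word>>5) & 0x3 = 2  ←
opcode [4+:1] = (word>>4) & 0x1 = 1
id [0+:4] = (word>>0) & 0xf = 0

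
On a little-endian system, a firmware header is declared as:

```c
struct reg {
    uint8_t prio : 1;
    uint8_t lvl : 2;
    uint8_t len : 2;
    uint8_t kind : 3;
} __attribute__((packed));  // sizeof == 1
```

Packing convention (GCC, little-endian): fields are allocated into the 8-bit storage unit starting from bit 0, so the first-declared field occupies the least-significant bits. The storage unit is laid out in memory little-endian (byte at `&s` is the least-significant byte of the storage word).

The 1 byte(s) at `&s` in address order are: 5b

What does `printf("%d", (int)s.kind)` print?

2

[0]=0x5b (little-endian) → word 0x5b
prio [0+:1] = (word>>0) & 0x1 = 1
lvl [1+:2] = (word>>1) & 0x3 = 1
len [3+:2] = (word>>3) & 0x3 = 3
kind [5+:3] = (word>>5) & 0x7 = 2  ←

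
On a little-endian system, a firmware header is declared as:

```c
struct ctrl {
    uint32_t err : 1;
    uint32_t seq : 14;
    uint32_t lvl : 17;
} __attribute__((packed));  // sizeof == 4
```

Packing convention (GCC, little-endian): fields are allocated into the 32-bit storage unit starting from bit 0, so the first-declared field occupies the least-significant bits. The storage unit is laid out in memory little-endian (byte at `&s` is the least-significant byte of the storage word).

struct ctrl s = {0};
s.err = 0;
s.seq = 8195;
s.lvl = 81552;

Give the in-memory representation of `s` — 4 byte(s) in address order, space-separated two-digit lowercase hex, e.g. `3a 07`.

06 40 48 9f

err:1 = 0 → 0x0 << 0 → word 0x00000000
seq:14 = 8195 → 0x2003 << 1 → word 0x00004006
lvl:17 = 81552 → 0x13e90 << 15 → word 0x9f484006
word = 0x9f484006 → little-endian bytes:
  [0]=0x06  [1]=0x40  [2]=0x48  [3]=0x9f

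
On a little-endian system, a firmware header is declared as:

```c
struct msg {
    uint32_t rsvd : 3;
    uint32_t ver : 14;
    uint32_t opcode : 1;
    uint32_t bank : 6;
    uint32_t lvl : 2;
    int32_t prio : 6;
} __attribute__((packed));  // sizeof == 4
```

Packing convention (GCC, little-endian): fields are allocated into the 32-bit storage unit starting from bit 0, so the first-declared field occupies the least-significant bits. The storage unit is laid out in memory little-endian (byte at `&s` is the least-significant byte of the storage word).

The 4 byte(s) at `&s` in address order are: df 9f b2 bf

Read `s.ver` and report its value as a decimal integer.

[0]=0xdf [1]=0x9f [2]=0xb2 [3]=0xbf (little-endian) → word 0xbfb29fdf
rsvd [0+:3] = (word>>0) & 0x7 = 7
ver [3+:14] = (word>>3) & 0x3fff = 5115  ←
opcode [17+:1] = (word>>17) & 0x1 = 1
bank [18+:6] = (word>>18) & 0x3f = 44
lvl [24+:2] = (word>>24) & 0x3 = 3
prio [26+:6] = (word>>26) & 0x3f = 47

5115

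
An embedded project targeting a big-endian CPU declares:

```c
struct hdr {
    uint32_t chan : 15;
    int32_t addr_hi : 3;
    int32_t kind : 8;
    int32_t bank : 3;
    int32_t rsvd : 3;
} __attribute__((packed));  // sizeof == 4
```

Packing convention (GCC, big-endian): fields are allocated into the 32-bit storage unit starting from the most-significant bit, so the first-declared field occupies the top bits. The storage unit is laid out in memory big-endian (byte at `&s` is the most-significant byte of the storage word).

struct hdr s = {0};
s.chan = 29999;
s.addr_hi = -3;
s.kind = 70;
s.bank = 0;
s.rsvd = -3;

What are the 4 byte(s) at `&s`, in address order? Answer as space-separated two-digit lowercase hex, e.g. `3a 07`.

ea 5f 51 85

chan (15b) val=29999 bits=0x752f at bit 17: 0xea5e0000
addr_hi (3b) val=-3 bits=0x5 at bit 14: 0xea5f4000
kind (8b) val=70 bits=0x46 at bit 6: 0xea5f5180
bank (3b) val=0 bits=0x0 at bit 3: 0xea5f5180
rsvd (3b) val=-3 bits=0x5 at bit 0: 0xea5f5185
word = 0xea5f5185 → big-endian bytes:
  [0]=0xea  [1]=0x5f  [2]=0x51  [3]=0x85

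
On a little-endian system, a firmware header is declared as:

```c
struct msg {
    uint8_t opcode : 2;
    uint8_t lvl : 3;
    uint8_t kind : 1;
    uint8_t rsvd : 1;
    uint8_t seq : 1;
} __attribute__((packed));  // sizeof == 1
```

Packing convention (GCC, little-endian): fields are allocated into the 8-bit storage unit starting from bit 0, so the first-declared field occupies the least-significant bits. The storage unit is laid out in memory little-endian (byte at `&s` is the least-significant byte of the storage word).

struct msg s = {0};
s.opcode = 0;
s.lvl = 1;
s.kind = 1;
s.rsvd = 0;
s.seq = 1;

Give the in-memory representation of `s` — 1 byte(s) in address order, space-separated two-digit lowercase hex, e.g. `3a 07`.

a4

opcode:2 = 0 → 0x0 << 0 → word 0x00
lvl:3 = 1 → 0x1 << 2 → word 0x04
kind:1 = 1 → 0x1 << 5 → word 0x24
rsvd:1 = 0 → 0x0 << 6 → word 0x24
seq:1 = 1 → 0x1 << 7 → word 0xa4
word = 0xa4 → little-endian bytes:
  [0]=0xa4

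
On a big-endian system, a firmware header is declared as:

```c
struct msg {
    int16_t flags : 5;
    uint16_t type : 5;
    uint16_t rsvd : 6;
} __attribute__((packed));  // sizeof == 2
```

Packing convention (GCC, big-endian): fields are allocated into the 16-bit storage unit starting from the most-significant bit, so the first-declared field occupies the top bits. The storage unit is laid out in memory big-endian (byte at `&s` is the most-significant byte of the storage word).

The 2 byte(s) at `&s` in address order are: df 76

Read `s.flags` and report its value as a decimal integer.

-5

[0]=0xdf [1]=0x76 (big-endian) → word 0xdf76
flags [11+:5] = (word>>11) & 0x1f = 27  ←
type [6+:5] = (word>>6) & 0x1f = 29
rsvd [0+:6] = (word>>0) & 0x3f = 54
flags signed 5b, MSB=1: 27 - 32 = -5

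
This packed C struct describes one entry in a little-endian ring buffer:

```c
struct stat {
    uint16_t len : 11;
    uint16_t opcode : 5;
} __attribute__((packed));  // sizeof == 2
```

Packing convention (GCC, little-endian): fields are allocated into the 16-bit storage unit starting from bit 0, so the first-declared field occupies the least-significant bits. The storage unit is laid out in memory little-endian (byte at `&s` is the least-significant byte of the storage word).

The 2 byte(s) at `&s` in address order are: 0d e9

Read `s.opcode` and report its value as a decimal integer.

[0]=0x0d [1]=0xe9 (little-endian) → word 0xe90d
len [0+:11] = (word>>0) & 0x7ff = 269
opcode [11+:5] = (word>>11) & 0x1f = 29  ←

29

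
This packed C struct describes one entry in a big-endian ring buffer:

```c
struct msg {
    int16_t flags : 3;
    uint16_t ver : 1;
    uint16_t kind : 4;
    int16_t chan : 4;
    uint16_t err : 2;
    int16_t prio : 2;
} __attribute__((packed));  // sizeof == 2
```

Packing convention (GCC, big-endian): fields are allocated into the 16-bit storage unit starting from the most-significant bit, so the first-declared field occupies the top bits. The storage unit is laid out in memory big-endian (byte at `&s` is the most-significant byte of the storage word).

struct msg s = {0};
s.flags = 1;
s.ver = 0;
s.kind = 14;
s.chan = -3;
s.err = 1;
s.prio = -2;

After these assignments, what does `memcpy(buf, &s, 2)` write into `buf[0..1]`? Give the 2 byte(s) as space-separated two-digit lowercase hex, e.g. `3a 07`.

2e d6

[13+:3] flags=1 & 0x7 = 0x1; word=0x2000
[12+:1] ver=0 & 0x1 = 0x0; word=0x2000
[8+:4] kind=14 & 0xf = 0xe; word=0x2e00
[4+:4] chan=-3 & 0xf = 0xd; word=0x2ed0
[2+:2] err=1 & 0x3 = 0x1; word=0x2ed4
[0+:2] prio=-2 & 0x3 = 0x2; word=0x2ed6
word = 0x2ed6 → big-endian bytes:
  [0]=0x2e  [1]=0xd6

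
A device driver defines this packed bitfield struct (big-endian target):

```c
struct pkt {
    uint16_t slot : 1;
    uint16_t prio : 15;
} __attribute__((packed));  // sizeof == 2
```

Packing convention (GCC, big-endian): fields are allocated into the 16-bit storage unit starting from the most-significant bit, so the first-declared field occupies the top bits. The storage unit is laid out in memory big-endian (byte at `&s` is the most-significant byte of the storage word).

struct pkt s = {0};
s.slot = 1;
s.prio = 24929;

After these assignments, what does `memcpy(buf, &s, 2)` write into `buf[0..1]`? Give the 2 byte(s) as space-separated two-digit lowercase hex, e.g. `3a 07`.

[15+:1] slot=1 & 0x1 = 0x1; word=0x8000
[0+:15] prio=24929 & 0x7fff = 0x6161; word=0xe161
word = 0xe161 → big-endian bytes:
  [0]=0xe1  [1]=0x61

e1 61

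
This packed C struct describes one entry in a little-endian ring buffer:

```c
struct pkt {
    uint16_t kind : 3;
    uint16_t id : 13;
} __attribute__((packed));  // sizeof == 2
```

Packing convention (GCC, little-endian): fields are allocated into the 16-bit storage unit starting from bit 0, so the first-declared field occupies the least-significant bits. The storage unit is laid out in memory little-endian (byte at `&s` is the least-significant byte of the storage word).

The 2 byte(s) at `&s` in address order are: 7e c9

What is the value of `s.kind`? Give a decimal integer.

6

[0]=0x7e [1]=0xc9 (little-endian) → word 0xc97e
kind [0+:3] = (word>>0) & 0x7 = 6  ←
id [3+:13] = (word>>3) & 0x1fff = 6447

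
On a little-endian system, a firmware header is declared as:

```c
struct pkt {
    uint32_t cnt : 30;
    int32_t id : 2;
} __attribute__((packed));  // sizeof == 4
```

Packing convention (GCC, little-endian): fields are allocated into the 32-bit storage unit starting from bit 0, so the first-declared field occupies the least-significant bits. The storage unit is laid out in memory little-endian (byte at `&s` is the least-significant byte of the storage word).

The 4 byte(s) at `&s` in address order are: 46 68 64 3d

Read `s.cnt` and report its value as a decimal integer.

1029990470

[0]=0x46 [1]=0x68 [2]=0x64 [3]=0x3d (little-endian) → word 0x3d646846
cnt:30 @ bit 0 → (0x3d646846>>0)&0x3fffffff = 0x3d646846  ←
id:2 @ bit 30 → (0x3d646846>>30)&0x3 = 0x0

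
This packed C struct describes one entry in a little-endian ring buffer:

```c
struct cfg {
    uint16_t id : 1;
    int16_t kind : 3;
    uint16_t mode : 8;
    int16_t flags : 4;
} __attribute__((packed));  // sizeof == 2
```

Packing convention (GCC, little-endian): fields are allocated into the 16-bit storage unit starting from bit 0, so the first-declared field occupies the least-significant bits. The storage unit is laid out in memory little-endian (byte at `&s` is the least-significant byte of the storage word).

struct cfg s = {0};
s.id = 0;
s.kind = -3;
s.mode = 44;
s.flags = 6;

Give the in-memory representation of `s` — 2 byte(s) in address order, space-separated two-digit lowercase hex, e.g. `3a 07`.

id:1 = 0 → 0x0 << 0 → word 0x0000
kind:3 = -3 → 0x5 << 1 → word 0x000a
mode:8 = 44 → 0x2c << 4 → word 0x02ca
flags:4 = 6 → 0x6 << 12 → word 0x62ca
word = 0x62ca → little-endian bytes:
  [0]=0xca  [1]=0x62

ca 62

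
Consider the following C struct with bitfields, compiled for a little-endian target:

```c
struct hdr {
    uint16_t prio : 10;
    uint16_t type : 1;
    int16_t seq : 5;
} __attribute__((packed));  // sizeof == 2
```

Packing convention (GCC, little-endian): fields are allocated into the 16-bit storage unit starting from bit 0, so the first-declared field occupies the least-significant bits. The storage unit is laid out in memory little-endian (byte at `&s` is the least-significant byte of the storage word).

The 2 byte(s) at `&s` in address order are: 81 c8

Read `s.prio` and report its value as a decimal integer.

129

[0]=0x81 [1]=0xc8 (little-endian) → word 0xc881
prio [0+:10] = (word>>0) & 0x3ff = 129  ←
type [10+:1] = (word>>10) & 0x1 = 0
seq [11+:5] = (word>>11) & 0x1f = 25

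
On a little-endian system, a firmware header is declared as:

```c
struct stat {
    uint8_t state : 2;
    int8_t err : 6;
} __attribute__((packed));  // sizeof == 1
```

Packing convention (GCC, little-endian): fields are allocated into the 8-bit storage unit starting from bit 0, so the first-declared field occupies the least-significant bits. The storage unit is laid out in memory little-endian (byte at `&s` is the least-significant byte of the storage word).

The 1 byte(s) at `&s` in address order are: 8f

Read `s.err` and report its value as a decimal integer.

[0]=0x8f (little-endian) → word 0x8f
state [0+:2] = (word>>0) & 0x3 = 3
err [2+:6] = (word>>2) & 0x3f = 35  ←
err signed 6b, MSB=1: 35 - 64 = -29

-29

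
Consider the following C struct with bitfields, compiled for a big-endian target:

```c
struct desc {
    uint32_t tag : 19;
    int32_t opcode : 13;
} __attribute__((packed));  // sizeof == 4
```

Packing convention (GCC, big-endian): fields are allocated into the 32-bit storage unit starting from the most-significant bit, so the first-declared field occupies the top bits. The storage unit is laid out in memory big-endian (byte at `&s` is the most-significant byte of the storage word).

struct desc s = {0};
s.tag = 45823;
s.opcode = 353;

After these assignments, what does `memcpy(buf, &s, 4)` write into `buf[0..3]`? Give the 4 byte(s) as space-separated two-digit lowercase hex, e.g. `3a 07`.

16 5f e1 61

tag (19b) val=45823 bits=0xb2ff at bit 13: 0x165fe000
opcode (13b) val=353 bits=0x161 at bit 0: 0x165fe161
word = 0x165fe161 → big-endian bytes:
  [0]=0x16  [1]=0x5f  [2]=0xe1  [3]=0x61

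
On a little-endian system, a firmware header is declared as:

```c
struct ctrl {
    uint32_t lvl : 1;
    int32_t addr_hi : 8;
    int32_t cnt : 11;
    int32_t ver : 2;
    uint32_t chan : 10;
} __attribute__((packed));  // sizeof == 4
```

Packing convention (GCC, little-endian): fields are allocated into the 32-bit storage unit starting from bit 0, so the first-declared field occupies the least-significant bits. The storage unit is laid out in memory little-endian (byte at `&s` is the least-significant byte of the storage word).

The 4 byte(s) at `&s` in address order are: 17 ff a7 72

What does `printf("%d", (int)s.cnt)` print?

[0]=0x17 [1]=0xff [2]=0xa7 [3]=0x72 (little-endian) → word 0x72a7ff17
lvl:1 @ bit 0 → (0x72a7ff17>>0)&0x1 = 0x1
addr_hi:8 @ bit 1 → (0x72a7ff17>>1)&0xff = 0x8b
cnt:11 @ bit 9 → (0x72a7ff17>>9)&0x7ff = 0x3ff  ←
ver:2 @ bit 20 → (0x72a7ff17>>20)&0x3 = 0x2
chan:10 @ bit 22 → (0x72a7ff17>>22)&0x3ff = 0x1ca
cnt signed 11b, MSB=0: value = 1023

1023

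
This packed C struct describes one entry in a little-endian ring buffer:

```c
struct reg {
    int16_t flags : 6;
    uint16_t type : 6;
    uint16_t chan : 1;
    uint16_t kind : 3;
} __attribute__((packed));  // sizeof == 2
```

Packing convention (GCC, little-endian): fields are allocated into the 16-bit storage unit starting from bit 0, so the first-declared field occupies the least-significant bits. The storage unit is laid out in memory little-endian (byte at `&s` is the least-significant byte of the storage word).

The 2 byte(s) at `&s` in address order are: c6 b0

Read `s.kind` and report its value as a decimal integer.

5

[0]=0xc6 [1]=0xb0 (little-endian) → word 0xb0c6
flags:6 @ bit 0 → (0xb0c6>>0)&0x3f = 0x6
type:6 @ bit 6 → (0xb0c6>>6)&0x3f = 0x3
chan:1 @ bit 12 → (0xb0c6>>12)&0x1 = 0x1
kind:3 @ bit 13 → (0xb0c6>>13)&0x7 = 0x5  ←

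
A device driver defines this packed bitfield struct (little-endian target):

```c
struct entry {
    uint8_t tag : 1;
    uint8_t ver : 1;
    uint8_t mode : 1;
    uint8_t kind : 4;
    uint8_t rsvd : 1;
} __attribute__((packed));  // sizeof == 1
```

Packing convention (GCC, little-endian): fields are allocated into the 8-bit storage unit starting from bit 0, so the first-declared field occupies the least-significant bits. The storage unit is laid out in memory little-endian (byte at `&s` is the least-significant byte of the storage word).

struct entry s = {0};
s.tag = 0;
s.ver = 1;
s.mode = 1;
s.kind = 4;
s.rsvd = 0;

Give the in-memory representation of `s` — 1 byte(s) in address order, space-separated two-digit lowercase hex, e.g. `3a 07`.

tag (1b) val=0 bits=0x0 at bit 0: 0x00
ver (1b) val=1 bits=0x1 at bit 1: 0x02
mode (1b) val=1 bits=0x1 at bit 2: 0x06
kind (4b) val=4 bits=0x4 at bit 3: 0x26
rsvd (1b) val=0 bits=0x0 at bit 7: 0x26
word = 0x26 → little-endian bytes:
  [0]=0x26

26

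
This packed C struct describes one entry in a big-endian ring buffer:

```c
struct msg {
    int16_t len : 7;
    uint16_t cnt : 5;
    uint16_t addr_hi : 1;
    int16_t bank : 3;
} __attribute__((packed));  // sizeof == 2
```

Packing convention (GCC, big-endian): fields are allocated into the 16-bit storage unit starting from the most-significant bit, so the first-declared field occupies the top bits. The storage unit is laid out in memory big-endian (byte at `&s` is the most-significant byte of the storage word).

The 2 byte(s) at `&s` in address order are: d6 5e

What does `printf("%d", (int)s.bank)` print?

[0]=0xd6 [1]=0x5e (big-endian) → word 0xd65e
len:7 @ bit 9 → (0xd65e>>9)&0x7f = 0x6b
cnt:5 @ bit 4 → (0xd65e>>4)&0x1f = 0x5
addr_hi:1 @ bit 3 → (0xd65e>>3)&0x1 = 0x1
bank:3 @ bit 0 → (0xd65e>>0)&0x7 = 0x6  ←
bank signed 3b, MSB=1: 6 - 8 = -2

-2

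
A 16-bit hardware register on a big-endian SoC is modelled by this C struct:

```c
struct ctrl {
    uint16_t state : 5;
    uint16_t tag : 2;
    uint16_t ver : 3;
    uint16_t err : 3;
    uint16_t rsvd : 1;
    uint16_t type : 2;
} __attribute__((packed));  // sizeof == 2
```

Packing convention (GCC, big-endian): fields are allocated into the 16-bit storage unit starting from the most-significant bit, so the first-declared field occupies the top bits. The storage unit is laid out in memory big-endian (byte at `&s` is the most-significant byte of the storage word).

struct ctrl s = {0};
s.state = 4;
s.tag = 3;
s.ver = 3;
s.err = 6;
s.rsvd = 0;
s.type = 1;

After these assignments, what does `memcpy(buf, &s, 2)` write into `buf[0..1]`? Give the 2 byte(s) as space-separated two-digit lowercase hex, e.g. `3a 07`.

state (5b) val=4 bits=0x4 at bit 11: 0x2000
tag (2b) val=3 bits=0x3 at bit 9: 0x2600
ver (3b) val=3 bits=0x3 at bit 6: 0x26c0
err (3b) val=6 bits=0x6 at bit 3: 0x26f0
rsvd (1b) val=0 bits=0x0 at bit 2: 0x26f0
type (2b) val=1 bits=0x1 at bit 0: 0x26f1
word = 0x26f1 → big-endian bytes:
  [0]=0x26  [1]=0xf1

26 f1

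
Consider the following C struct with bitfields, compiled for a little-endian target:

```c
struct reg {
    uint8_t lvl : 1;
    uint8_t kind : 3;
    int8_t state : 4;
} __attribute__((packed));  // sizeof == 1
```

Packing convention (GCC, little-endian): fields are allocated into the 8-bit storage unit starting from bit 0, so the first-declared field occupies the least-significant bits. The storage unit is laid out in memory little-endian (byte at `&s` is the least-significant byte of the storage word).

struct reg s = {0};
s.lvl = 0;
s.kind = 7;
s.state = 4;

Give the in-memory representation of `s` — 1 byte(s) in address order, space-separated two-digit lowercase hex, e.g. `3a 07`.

4e

lvl:1 = 0 → 0x0 << 0 → word 0x00
kind:3 = 7 → 0x7 << 1 → word 0x0e
state:4 = 4 → 0x4 << 4 → word 0x4e
word = 0x4e → little-endian bytes:
  [0]=0x4e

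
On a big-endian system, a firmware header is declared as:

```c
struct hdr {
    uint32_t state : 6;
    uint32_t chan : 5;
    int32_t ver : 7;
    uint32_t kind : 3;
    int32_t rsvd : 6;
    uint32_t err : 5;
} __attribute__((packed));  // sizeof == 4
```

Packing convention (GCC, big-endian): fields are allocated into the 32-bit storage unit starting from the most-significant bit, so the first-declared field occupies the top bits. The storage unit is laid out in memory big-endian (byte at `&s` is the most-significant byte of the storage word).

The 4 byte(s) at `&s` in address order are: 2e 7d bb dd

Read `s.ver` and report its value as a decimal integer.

[0]=0x2e [1]=0x7d [2]=0xbb [3]=0xdd (big-endian) → word 0x2e7dbbdd
state [26+:6] = (word>>26) & 0x3f = 11
chan [21+:5] = (word>>21) & 0x1f = 19
ver [14+:7] = (word>>14) & 0x7f = 118  ←
kind [11+:3] = (word>>11) & 0x7 = 7
rsvd [5+:6] = (word>>5) & 0x3f = 30
err [0+:5] = (word>>0) & 0x1f = 29
ver signed 7b, MSB=1: 118 - 128 = -10

-10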